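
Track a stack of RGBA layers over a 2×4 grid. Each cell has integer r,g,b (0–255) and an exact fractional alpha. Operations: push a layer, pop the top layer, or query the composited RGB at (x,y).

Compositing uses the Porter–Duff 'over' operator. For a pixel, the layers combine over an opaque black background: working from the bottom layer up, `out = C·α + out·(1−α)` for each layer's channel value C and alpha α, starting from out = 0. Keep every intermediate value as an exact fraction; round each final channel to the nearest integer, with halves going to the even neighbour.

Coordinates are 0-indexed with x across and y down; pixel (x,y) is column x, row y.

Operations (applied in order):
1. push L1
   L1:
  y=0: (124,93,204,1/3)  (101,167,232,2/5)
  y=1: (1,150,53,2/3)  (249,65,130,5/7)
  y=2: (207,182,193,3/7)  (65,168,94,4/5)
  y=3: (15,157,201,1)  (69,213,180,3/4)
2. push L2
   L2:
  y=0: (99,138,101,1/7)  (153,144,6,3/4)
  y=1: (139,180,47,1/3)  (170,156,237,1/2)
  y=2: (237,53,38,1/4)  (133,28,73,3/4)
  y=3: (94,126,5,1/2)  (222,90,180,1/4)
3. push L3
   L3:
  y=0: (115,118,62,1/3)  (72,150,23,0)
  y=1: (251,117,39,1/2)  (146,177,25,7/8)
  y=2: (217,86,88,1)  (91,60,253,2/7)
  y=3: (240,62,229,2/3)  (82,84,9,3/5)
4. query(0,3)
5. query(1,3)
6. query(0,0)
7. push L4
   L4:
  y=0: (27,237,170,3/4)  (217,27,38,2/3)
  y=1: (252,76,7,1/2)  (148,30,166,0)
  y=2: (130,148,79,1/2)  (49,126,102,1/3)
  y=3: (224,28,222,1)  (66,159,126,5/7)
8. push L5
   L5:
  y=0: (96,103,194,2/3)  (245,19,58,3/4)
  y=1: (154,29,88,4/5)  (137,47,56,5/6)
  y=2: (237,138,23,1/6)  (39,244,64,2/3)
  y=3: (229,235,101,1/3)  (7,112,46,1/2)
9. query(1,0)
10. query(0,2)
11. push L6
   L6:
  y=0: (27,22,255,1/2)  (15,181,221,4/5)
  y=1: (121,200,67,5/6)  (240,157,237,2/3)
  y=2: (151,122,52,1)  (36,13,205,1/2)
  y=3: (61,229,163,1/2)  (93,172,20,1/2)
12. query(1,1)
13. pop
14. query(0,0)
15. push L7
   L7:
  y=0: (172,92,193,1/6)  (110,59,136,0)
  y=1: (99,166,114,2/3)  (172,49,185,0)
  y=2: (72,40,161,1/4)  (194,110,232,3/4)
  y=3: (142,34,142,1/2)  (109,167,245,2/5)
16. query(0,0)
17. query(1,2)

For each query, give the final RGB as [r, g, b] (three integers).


query (0,3) [L1,L2,L3] — begin 0,0,0
after L1 α=1: [15, 157, 201]
after L2 α=1/2: [109/2, 283/2, 103]
after L3 α=2/3: [1069/6, 177/2, 187]
rounded: [178, 88, 187]

query (1,3) [L1,L2,L3] — begin 0,0,0
+L1 (α=3/4) → [207/4, 639/4, 135]
+L2 (α=1/4) → [1509/16, 2277/16, 585/4]
+L3 (α=3/5) → [3477/40, 4293/40, 639/10]
= [87, 107, 64]

(0,0) stack=L1,L2,L3; from [0,0,0]:
L1 α=1/3: [124/3, 31, 68]
L2 α=1/7: [347/7, 324/7, 509/7]
L3 α=1/3: [1499/21, 1474/21, 484/7]
rounded: [71, 70, 69]

query (1,0) [L1,L2,L3,L4,L5] — begin 0,0,0
after L1 α=2/5: [202/5, 334/5, 464/5]
after L2 α=3/4: [2497/20, 1247/10, 277/10]
after L3 α=0: [2497/20, 1247/10, 277/10]
after L4 α=2/3: [11177/60, 1787/30, 1037/30]
after L5 α=3/4: [55277/240, 3497/120, 6257/120]
= [230, 29, 52]

at x=0,y=2 over L1,L2,L3,L4,L5:
after L1 α=3/7: [621/7, 78, 579/7]
after L2 α=1/4: [1761/14, 287/4, 2003/28]
after L3 α=1: [217, 86, 88]
after L4 α=1/2: [347/2, 117, 167/2]
after L5 α=1/6: [2209/12, 241/2, 881/12]
= [184, 120, 73]

query (1,1) [L1,L2,L3,L4,L5,L6] — begin 0,0,0
+L1 (α=5/7) → [1245/7, 325/7, 650/7]
+L2 (α=1/2) → [2435/14, 1417/14, 2309/14]
+L3 (α=7/8) → [16743/112, 18763/112, 4759/112]
+L4 (α=0) → [16743/112, 18763/112, 4759/112]
+L5 (α=5/6) → [93463/672, 45083/672, 36119/672]
+L6 (α=2/3) → [416023/2016, 256091/2016, 354647/2016]
rounded: [206, 127, 176]

query (0,0) [L1,L2,L3,L4,L5] — begin 0,0,0
+L1 (α=1/3) → [124/3, 31, 68]
+L2 (α=1/7) → [347/7, 324/7, 509/7]
+L3 (α=1/3) → [1499/21, 1474/21, 484/7]
+L4 (α=3/4) → [800/21, 16405/84, 2027/14]
+L5 (α=2/3) → [4832/63, 33709/252, 7459/42]
→ [77, 134, 178]

query (0,0) [L1,L2,L3,L4,L5,L7] — begin 0,0,0
after L1 α=1/3: [124/3, 31, 68]
after L2 α=1/7: [347/7, 324/7, 509/7]
after L3 α=1/3: [1499/21, 1474/21, 484/7]
after L4 α=3/4: [800/21, 16405/84, 2027/14]
after L5 α=2/3: [4832/63, 33709/252, 7459/42]
after L7 α=1/6: [17498/189, 191729/1512, 45401/252]
= [93, 127, 180]

at x=1,y=2 over L1,L2,L3,L4,L5,L7:
after L1 α=4/5: [52, 672/5, 376/5]
after L2 α=3/4: [451/4, 273/5, 1471/20]
after L3 α=2/7: [2983/28, 393/7, 3495/28]
after L4 α=1/3: [1223/14, 556/7, 1641/14]
after L5 α=2/3: [2315/42, 1324/7, 3433/42]
after L7 α=3/4: [26759/168, 1817/14, 32665/168]
→ [159, 130, 194]


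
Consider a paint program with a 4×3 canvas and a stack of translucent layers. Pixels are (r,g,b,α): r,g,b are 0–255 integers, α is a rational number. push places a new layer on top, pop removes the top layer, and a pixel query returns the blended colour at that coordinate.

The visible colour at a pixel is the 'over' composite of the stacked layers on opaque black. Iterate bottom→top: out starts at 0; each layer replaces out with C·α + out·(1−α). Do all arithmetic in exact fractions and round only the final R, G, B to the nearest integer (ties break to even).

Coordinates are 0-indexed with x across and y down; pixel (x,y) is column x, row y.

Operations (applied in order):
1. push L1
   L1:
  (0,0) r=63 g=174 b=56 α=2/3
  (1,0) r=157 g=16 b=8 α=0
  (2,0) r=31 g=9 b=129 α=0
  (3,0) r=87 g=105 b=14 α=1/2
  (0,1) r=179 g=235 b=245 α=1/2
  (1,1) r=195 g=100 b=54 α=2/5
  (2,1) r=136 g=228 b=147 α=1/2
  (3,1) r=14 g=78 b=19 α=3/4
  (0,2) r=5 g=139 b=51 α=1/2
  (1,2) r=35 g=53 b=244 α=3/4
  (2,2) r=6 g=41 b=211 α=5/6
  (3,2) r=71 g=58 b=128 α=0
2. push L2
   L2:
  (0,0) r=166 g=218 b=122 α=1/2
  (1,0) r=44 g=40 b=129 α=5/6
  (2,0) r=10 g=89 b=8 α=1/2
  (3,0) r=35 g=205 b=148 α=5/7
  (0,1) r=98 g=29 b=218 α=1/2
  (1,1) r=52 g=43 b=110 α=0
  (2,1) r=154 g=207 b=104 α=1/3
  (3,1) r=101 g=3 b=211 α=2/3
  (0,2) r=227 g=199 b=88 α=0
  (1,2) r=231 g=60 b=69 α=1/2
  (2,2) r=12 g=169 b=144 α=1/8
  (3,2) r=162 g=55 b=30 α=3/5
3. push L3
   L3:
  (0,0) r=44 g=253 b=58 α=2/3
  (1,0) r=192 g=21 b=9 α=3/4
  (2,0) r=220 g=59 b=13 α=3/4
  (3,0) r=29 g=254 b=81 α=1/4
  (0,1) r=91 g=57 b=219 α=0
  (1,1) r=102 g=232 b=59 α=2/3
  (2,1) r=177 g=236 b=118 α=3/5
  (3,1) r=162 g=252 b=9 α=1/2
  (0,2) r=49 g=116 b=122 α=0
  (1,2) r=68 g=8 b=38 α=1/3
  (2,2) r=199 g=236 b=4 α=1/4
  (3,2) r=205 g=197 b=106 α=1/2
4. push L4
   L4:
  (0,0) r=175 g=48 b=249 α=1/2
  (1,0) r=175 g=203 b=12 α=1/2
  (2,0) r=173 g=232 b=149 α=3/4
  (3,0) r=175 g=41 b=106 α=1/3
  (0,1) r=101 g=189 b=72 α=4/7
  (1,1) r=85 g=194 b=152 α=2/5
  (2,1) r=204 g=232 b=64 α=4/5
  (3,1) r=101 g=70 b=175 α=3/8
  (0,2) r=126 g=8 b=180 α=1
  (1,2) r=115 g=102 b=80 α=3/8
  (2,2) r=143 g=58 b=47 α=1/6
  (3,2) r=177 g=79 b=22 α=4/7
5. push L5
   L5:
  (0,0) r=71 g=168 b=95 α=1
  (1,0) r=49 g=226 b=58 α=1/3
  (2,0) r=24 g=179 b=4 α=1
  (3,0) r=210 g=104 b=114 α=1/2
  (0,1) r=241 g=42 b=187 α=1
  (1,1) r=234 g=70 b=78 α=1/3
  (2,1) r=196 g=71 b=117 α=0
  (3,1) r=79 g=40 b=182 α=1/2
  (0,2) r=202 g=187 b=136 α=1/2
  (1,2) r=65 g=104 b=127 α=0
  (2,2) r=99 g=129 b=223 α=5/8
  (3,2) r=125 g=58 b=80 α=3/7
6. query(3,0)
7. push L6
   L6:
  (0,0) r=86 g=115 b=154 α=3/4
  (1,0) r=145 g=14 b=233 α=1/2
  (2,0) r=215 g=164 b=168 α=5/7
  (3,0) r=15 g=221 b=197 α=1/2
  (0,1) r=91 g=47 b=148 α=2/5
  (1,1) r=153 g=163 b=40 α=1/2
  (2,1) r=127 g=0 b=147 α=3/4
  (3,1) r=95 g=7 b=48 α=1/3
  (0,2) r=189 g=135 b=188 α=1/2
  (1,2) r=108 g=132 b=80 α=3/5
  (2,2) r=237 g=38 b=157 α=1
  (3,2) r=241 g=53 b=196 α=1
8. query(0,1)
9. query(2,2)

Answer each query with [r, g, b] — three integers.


(3,0) stack=L1,L2,L3,L4,L5; from [0,0,0]:
+L1 (α=1/2) → [87/2, 105/2, 7]
+L2 (α=5/7) → [262/7, 1130/7, 754/7]
+L3 (α=1/4) → [989/28, 1292/7, 2829/28]
+L4 (α=1/3) → [3439/42, 957/7, 4313/42]
+L5 (α=1/2) → [12259/84, 1685/14, 9101/84]
rounded: [146, 120, 108]

(0,1) stack=L1,L2,L3,L4,L5,L6; from [0,0,0]:
+L1 (α=1/2) → [179/2, 235/2, 245/2]
+L2 (α=1/2) → [375/4, 293/4, 681/4]
+L3 (α=0) → [375/4, 293/4, 681/4]
+L4 (α=4/7) → [2741/28, 3903/28, 3195/28]
+L5 (α=1) → [241, 42, 187]
+L6 (α=2/5) → [181, 44, 857/5]
rounded: [181, 44, 171]

(2,2) stack=L1,L2,L3,L4,L5,L6; from [0,0,0]:
L1 α=5/6: [5, 205/6, 1055/6]
L2 α=1/8: [47/8, 2449/48, 8249/48]
L3 α=1/4: [1733/32, 6225/64, 8313/64]
L4 α=1/6: [13241/192, 34837/384, 44573/384]
L5 α=5/8: [44921/512, 117397/1024, 187293/1024]
L6 α=1: [237, 38, 157]
= [237, 38, 157]


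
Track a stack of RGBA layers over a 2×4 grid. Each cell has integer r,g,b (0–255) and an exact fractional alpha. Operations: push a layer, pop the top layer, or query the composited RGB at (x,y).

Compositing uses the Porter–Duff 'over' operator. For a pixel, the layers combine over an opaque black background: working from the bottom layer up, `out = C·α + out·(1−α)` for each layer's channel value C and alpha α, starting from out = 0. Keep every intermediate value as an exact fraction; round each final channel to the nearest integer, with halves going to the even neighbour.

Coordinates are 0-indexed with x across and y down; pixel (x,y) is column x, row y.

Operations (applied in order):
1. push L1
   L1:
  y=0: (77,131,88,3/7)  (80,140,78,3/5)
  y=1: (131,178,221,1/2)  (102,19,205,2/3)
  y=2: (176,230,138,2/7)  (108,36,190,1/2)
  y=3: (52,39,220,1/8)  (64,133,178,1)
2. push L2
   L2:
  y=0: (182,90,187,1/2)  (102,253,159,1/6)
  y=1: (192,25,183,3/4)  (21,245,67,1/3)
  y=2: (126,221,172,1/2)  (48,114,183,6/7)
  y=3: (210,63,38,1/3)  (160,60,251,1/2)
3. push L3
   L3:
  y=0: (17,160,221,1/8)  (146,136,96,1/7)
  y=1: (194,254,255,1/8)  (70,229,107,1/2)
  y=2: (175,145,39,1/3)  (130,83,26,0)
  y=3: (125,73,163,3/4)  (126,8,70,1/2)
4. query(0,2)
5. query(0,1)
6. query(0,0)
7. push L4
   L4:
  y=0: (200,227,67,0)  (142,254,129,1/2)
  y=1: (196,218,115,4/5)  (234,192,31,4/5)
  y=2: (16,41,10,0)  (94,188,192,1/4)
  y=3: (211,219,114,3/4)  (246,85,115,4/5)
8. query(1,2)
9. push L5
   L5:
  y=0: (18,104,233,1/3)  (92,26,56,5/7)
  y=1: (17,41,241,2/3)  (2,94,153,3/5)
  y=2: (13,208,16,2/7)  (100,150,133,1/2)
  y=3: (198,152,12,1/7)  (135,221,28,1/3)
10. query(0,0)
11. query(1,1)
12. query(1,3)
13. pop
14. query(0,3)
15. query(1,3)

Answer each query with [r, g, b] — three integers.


(0,2) stack=L1,L2,L3; from [0,0,0]:
L1 α=2/7: [352/7, 460/7, 276/7]
L2 α=1/2: [617/7, 2007/14, 740/7]
L3 α=1/3: [2459/21, 3022/21, 1753/21]
→ [117, 144, 83]

query (0,1) [L1,L2,L3] — begin 0,0,0
+L1 (α=1/2) → [131/2, 89, 221/2]
+L2 (α=3/4) → [1283/8, 41, 1319/8]
+L3 (α=1/8) → [10533/64, 541/8, 11273/64]
rounded: [165, 68, 176]

query (0,0) [L1,L2,L3] — begin 0,0,0
+L1 (α=3/7) → [33, 393/7, 264/7]
+L2 (α=1/2) → [215/2, 1023/14, 1573/14]
+L3 (α=1/8) → [1539/16, 1343/16, 2015/16]
→ [96, 84, 126]

(1,2) stack=L1,L2,L3,L4; from [0,0,0]:
L1 α=1/2: [54, 18, 95]
L2 α=6/7: [342/7, 702/7, 1193/7]
L3 α=0: [342/7, 702/7, 1193/7]
L4 α=1/4: [421/7, 1711/14, 4923/28]
→ [60, 122, 176]

at x=0,y=0 over L1,L2,L3,L4,L5:
L1 α=3/7: [33, 393/7, 264/7]
L2 α=1/2: [215/2, 1023/14, 1573/14]
L3 α=1/8: [1539/16, 1343/16, 2015/16]
L4 α=0: [1539/16, 1343/16, 2015/16]
L5 α=1/3: [561/8, 725/8, 1293/8]
→ [70, 91, 162]

query (1,1) [L1,L2,L3,L4,L5] — begin 0,0,0
+L1 (α=2/3) → [68, 38/3, 410/3]
+L2 (α=1/3) → [157/3, 811/9, 1021/9]
+L3 (α=1/2) → [367/6, 1436/9, 992/9]
+L4 (α=4/5) → [5983/30, 8348/45, 2108/45]
+L5 (α=3/5) → [6073/75, 29386/225, 24871/225]
= [81, 131, 111]

(1,3) stack=L1,L2,L3,L4,L5; from [0,0,0]:
+L1 (α=1) → [64, 133, 178]
+L2 (α=1/2) → [112, 193/2, 429/2]
+L3 (α=1/2) → [119, 209/4, 569/4]
+L4 (α=4/5) → [1103/5, 1569/20, 2409/20]
+L5 (α=1/3) → [2881/15, 3779/30, 2689/30]
= [192, 126, 90]

at x=0,y=3 over L1,L2,L3,L4:
L1 α=1/8: [13/2, 39/8, 55/2]
L2 α=1/3: [223/3, 97/4, 31]
L3 α=3/4: [337/3, 973/16, 130]
L4 α=3/4: [559/3, 11485/64, 118]
= [186, 179, 118]

(1,3) stack=L1,L2,L3,L4; from [0,0,0]:
after L1 α=1: [64, 133, 178]
after L2 α=1/2: [112, 193/2, 429/2]
after L3 α=1/2: [119, 209/4, 569/4]
after L4 α=4/5: [1103/5, 1569/20, 2409/20]
→ [221, 78, 120]


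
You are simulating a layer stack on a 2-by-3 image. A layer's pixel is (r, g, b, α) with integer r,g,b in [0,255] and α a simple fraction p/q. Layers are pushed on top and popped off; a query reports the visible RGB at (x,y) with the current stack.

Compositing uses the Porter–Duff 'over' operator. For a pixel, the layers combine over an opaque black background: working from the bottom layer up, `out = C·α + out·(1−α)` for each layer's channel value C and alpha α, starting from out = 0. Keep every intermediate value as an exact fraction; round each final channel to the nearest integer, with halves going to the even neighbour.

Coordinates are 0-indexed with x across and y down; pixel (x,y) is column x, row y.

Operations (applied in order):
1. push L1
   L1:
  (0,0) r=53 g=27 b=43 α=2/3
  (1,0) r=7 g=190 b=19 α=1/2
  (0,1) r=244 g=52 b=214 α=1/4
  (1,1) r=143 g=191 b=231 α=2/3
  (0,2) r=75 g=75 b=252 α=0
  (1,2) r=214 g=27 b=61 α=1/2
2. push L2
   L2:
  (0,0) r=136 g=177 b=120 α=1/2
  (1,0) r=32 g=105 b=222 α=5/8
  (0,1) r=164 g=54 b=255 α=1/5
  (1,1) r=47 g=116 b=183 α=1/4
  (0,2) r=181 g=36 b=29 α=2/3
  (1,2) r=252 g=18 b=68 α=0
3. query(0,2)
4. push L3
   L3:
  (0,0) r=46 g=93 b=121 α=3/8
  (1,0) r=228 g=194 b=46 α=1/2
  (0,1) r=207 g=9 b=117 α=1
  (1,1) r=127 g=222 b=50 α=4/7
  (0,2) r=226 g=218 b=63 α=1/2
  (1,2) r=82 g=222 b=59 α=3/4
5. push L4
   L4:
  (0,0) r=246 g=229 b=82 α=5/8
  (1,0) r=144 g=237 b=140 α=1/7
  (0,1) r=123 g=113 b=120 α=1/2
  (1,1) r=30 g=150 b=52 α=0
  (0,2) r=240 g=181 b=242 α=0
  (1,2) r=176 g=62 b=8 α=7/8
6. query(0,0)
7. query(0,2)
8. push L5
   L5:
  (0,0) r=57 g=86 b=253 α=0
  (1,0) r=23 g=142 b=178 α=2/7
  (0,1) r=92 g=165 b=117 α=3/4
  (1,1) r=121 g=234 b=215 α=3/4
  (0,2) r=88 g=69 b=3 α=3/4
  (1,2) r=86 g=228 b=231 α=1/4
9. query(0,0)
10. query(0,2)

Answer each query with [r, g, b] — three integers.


at x=0,y=2 over L1,L2:
L1 α=0: [0, 0, 0]
L2 α=2/3: [362/3, 24, 58/3]
→ [121, 24, 19]

at x=0,y=0 over L1,L2,L3,L4:
+L1 (α=2/3) → [106/3, 18, 86/3]
+L2 (α=1/2) → [257/3, 195/2, 223/3]
+L3 (α=3/8) → [1699/24, 1533/16, 551/6]
+L4 (α=5/8) → [11539/64, 22919/128, 1371/16]
= [180, 179, 86]

query (0,2) [L1,L2,L3,L4] — begin 0,0,0
+L1 (α=0) → [0, 0, 0]
+L2 (α=2/3) → [362/3, 24, 58/3]
+L3 (α=1/2) → [520/3, 121, 247/6]
+L4 (α=0) → [520/3, 121, 247/6]
rounded: [173, 121, 41]

(0,0) stack=L1,L2,L3,L4,L5; from [0,0,0]:
L1 α=2/3: [106/3, 18, 86/3]
L2 α=1/2: [257/3, 195/2, 223/3]
L3 α=3/8: [1699/24, 1533/16, 551/6]
L4 α=5/8: [11539/64, 22919/128, 1371/16]
L5 α=0: [11539/64, 22919/128, 1371/16]
→ [180, 179, 86]

at x=0,y=2 over L1,L2,L3,L4,L5:
after L1 α=0: [0, 0, 0]
after L2 α=2/3: [362/3, 24, 58/3]
after L3 α=1/2: [520/3, 121, 247/6]
after L4 α=0: [520/3, 121, 247/6]
after L5 α=3/4: [328/3, 82, 301/24]
→ [109, 82, 13]


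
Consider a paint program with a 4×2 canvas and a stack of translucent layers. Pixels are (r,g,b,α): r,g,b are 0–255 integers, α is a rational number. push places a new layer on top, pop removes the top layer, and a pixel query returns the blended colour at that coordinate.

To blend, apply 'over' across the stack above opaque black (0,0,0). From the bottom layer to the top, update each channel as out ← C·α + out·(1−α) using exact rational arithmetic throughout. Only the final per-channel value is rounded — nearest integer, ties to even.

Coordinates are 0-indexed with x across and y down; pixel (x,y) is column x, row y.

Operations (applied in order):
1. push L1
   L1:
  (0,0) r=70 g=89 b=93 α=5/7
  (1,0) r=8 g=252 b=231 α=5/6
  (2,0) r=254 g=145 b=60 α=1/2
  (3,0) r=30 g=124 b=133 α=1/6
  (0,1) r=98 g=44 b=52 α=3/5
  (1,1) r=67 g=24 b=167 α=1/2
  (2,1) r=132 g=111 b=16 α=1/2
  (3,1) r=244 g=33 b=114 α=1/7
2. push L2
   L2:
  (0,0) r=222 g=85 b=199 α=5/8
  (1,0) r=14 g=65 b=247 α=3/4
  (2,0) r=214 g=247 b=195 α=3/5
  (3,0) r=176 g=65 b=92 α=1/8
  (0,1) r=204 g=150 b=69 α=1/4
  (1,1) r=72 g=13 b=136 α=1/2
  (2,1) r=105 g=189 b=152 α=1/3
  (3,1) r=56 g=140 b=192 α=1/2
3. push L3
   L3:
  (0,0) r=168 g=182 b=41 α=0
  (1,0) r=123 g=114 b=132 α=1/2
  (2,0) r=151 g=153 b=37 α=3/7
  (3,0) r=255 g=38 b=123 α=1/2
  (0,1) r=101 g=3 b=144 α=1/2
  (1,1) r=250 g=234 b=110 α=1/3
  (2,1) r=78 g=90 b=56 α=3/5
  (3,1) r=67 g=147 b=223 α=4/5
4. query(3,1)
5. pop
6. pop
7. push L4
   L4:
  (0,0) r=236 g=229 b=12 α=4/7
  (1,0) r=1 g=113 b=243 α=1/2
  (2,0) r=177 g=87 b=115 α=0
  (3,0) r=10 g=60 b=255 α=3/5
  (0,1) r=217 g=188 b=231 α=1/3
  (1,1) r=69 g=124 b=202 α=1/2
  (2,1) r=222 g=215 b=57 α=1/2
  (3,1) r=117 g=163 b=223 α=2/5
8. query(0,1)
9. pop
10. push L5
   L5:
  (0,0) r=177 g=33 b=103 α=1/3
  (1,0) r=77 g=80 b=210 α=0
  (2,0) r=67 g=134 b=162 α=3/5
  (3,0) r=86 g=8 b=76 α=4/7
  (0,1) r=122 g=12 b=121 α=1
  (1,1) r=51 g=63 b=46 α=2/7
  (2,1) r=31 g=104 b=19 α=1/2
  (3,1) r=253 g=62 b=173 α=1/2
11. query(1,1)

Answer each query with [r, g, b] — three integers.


query (3,1) [L1,L2,L3] — begin 0,0,0
+L1 (α=1/7) → [244/7, 33/7, 114/7]
+L2 (α=1/2) → [318/7, 1013/14, 729/7]
+L3 (α=4/5) → [2194/35, 1849/14, 6973/35]
= [63, 132, 199]

query (0,1) [L1,L4] — begin 0,0,0
L1 α=3/5: [294/5, 132/5, 156/5]
L4 α=1/3: [1673/15, 1204/15, 489/5]
→ [112, 80, 98]

(1,1) stack=L1,L5; from [0,0,0]:
L1 α=1/2: [67/2, 12, 167/2]
L5 α=2/7: [77/2, 186/7, 1019/14]
→ [38, 27, 73]


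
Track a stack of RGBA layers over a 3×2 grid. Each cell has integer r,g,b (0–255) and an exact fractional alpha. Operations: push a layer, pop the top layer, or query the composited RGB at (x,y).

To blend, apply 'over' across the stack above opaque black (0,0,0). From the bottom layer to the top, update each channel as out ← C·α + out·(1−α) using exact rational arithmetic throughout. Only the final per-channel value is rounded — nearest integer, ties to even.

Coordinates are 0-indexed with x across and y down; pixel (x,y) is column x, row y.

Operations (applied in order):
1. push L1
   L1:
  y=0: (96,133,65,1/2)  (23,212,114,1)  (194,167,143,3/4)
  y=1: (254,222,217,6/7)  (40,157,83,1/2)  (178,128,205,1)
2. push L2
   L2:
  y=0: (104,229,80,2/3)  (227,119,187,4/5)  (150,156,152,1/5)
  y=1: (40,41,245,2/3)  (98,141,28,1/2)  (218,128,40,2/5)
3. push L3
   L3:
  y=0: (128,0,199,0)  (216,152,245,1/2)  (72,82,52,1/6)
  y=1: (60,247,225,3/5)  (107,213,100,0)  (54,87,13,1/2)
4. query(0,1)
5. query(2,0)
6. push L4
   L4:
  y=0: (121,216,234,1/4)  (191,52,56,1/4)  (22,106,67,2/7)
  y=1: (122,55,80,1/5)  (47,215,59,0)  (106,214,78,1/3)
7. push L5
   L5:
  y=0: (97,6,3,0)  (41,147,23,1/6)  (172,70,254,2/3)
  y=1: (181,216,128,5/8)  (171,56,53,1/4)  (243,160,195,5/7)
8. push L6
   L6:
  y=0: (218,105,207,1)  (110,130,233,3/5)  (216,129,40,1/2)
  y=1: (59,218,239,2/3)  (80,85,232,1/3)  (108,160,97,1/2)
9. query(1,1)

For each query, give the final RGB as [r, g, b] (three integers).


at x=0,y=1 over L1,L2,L3:
after L1 α=6/7: [1524/7, 1332/7, 186]
after L2 α=2/3: [2084/21, 1906/21, 676/3]
after L3 α=3/5: [7948/105, 19373/105, 3377/15]
→ [76, 185, 225]

query (2,0) [L1,L2,L3] — begin 0,0,0
after L1 α=3/4: [291/2, 501/4, 429/4]
after L2 α=1/5: [732/5, 657/5, 581/5]
after L3 α=1/6: [134, 739/6, 211/2]
→ [134, 123, 106]

query (1,1) [L1,L2,L3,L4,L5,L6] — begin 0,0,0
+L1 (α=1/2) → [20, 157/2, 83/2]
+L2 (α=1/2) → [59, 439/4, 139/4]
+L3 (α=0) → [59, 439/4, 139/4]
+L4 (α=0) → [59, 439/4, 139/4]
+L5 (α=1/4) → [87, 1541/16, 629/16]
+L6 (α=1/3) → [254/3, 2221/24, 2485/24]
rounded: [85, 93, 104]


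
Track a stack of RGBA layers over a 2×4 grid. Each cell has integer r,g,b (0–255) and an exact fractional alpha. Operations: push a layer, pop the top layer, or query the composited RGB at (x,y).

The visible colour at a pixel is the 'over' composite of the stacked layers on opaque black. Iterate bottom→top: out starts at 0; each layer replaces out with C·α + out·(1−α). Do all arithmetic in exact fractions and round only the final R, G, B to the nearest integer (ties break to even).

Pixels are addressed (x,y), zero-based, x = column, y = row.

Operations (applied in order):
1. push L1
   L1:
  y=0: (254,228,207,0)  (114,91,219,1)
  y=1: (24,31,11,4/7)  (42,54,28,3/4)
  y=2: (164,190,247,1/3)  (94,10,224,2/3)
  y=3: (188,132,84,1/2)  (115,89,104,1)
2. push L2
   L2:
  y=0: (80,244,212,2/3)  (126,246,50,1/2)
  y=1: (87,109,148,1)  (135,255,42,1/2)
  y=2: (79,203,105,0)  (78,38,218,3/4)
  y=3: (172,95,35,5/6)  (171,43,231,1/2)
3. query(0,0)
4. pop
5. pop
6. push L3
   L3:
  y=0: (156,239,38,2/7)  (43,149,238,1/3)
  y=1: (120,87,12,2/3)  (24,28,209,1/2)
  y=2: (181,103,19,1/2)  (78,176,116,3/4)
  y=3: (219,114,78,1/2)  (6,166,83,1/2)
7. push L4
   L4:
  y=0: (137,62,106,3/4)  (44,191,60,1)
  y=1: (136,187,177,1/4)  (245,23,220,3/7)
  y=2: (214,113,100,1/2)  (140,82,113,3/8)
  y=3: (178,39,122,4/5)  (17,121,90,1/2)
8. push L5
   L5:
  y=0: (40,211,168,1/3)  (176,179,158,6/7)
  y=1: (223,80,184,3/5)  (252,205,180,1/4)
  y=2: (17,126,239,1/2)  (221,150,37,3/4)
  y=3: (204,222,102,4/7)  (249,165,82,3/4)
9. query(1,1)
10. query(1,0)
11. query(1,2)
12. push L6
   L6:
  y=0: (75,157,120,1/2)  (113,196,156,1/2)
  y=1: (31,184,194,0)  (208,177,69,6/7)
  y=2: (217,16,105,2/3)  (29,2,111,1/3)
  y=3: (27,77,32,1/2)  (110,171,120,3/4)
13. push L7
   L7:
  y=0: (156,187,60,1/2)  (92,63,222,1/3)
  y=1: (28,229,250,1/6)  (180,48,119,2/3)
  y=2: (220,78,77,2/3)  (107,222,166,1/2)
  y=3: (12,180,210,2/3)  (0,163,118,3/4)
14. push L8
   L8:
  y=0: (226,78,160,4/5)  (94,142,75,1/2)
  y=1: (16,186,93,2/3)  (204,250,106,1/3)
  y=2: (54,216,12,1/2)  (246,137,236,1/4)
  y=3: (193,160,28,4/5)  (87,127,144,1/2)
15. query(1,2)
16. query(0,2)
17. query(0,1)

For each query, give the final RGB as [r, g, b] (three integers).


at x=0,y=0 over L1,L2:
after L1 α=0: [0, 0, 0]
after L2 α=2/3: [160/3, 488/3, 424/3]
rounded: [53, 163, 141]

(1,1) stack=L3,L4,L5; from [0,0,0]:
after L3 α=1/2: [12, 14, 209/2]
after L4 α=3/7: [783/7, 125/7, 154]
after L5 α=1/4: [4113/28, 905/14, 321/2]
rounded: [147, 65, 160]

query (1,0) [L3,L4,L5] — begin 0,0,0
+L3 (α=1/3) → [43/3, 149/3, 238/3]
+L4 (α=1) → [44, 191, 60]
+L5 (α=6/7) → [1100/7, 1265/7, 144]
= [157, 181, 144]

(1,2) stack=L3,L4,L5; from [0,0,0]:
+L3 (α=3/4) → [117/2, 132, 87]
+L4 (α=3/8) → [1425/16, 453/4, 387/4]
+L5 (α=3/4) → [12033/64, 2253/16, 831/16]
rounded: [188, 141, 52]

at x=1,y=2 over L3,L4,L5,L6,L7,L8:
L3 α=3/4: [117/2, 132, 87]
L4 α=3/8: [1425/16, 453/4, 387/4]
L5 α=3/4: [12033/64, 2253/16, 831/16]
L6 α=1/3: [12961/96, 2269/24, 573/8]
L7 α=1/2: [23233/192, 7597/48, 1901/16]
L8 α=1/4: [38977/256, 9789/64, 9479/64]
rounded: [152, 153, 148]

(0,2) stack=L3,L4,L5,L6,L7,L8; from [0,0,0]:
L3 α=1/2: [181/2, 103/2, 19/2]
L4 α=1/2: [609/4, 329/4, 219/4]
L5 α=1/2: [677/8, 833/8, 1175/8]
L6 α=2/3: [1383/8, 363/8, 2855/24]
L7 α=2/3: [4903/24, 537/8, 6551/72]
L8 α=1/2: [6199/48, 2265/16, 7415/144]
rounded: [129, 142, 51]

(0,1) stack=L3,L4,L5,L6,L7,L8; from [0,0,0]:
after L3 α=2/3: [80, 58, 8]
after L4 α=1/4: [94, 361/4, 201/4]
after L5 α=3/5: [857/5, 841/10, 261/2]
after L6 α=0: [857/5, 841/10, 261/2]
after L7 α=1/6: [295/2, 433/4, 1805/12]
after L8 α=2/3: [359/6, 1921/12, 4037/36]
= [60, 160, 112]


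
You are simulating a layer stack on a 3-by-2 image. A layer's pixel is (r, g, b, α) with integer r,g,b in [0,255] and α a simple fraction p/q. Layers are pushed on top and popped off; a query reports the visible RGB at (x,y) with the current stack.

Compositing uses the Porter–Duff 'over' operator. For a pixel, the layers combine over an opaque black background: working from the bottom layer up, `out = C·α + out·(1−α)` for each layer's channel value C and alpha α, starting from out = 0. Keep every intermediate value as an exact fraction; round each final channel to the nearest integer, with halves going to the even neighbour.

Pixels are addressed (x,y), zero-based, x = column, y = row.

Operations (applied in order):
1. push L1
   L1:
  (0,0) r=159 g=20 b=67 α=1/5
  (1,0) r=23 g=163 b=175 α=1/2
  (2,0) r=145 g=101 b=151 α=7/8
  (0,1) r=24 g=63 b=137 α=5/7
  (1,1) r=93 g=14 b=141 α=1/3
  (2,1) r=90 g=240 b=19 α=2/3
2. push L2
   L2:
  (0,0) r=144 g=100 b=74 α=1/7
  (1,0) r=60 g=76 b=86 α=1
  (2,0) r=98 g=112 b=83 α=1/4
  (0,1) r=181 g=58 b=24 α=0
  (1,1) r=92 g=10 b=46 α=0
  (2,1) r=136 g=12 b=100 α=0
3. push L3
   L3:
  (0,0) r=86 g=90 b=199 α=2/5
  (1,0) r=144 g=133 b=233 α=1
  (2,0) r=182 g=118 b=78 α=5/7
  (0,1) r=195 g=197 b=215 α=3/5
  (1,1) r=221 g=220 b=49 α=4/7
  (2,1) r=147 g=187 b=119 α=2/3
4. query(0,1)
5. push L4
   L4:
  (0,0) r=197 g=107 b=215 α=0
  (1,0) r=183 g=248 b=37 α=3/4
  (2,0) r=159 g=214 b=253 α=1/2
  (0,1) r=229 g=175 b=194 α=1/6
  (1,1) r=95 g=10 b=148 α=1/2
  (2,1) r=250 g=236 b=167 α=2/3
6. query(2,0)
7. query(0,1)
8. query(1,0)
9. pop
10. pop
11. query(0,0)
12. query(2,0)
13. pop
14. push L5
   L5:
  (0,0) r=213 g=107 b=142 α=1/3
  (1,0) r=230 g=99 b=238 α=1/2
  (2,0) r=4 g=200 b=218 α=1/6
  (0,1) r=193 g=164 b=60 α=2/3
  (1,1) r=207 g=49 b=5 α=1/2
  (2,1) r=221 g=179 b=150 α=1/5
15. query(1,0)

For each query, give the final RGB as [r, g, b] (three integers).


query (0,1) [L1,L2,L3] — begin 0,0,0
L1 α=5/7: [120/7, 45, 685/7]
L2 α=0: [120/7, 45, 685/7]
L3 α=3/5: [867/7, 681/5, 1177/7]
rounded: [124, 136, 168]

at x=2,y=0 over L1,L2,L3,L4:
after L1 α=7/8: [1015/8, 707/8, 1057/8]
after L2 α=1/4: [3829/32, 3017/32, 3835/32]
after L3 α=5/7: [2627/16, 12457/112, 10075/112]
after L4 α=1/2: [5171/32, 36425/224, 38411/224]
rounded: [162, 163, 171]

query (0,1) [L1,L2,L3,L4] — begin 0,0,0
L1 α=5/7: [120/7, 45, 685/7]
L2 α=0: [120/7, 45, 685/7]
L3 α=3/5: [867/7, 681/5, 1177/7]
L4 α=1/6: [2969/21, 428/3, 7243/42]
→ [141, 143, 172]

(1,0) stack=L1,L2,L3,L4; from [0,0,0]:
after L1 α=1/2: [23/2, 163/2, 175/2]
after L2 α=1: [60, 76, 86]
after L3 α=1: [144, 133, 233]
after L4 α=3/4: [693/4, 877/4, 86]
→ [173, 219, 86]

(0,0) stack=L1,L2; from [0,0,0]:
+L1 (α=1/5) → [159/5, 4, 67/5]
+L2 (α=1/7) → [1674/35, 124/7, 772/35]
= [48, 18, 22]

query (2,0) [L1,L2] — begin 0,0,0
L1 α=7/8: [1015/8, 707/8, 1057/8]
L2 α=1/4: [3829/32, 3017/32, 3835/32]
→ [120, 94, 120]

at x=1,y=0 over L1,L5:
L1 α=1/2: [23/2, 163/2, 175/2]
L5 α=1/2: [483/4, 361/4, 651/4]
→ [121, 90, 163]


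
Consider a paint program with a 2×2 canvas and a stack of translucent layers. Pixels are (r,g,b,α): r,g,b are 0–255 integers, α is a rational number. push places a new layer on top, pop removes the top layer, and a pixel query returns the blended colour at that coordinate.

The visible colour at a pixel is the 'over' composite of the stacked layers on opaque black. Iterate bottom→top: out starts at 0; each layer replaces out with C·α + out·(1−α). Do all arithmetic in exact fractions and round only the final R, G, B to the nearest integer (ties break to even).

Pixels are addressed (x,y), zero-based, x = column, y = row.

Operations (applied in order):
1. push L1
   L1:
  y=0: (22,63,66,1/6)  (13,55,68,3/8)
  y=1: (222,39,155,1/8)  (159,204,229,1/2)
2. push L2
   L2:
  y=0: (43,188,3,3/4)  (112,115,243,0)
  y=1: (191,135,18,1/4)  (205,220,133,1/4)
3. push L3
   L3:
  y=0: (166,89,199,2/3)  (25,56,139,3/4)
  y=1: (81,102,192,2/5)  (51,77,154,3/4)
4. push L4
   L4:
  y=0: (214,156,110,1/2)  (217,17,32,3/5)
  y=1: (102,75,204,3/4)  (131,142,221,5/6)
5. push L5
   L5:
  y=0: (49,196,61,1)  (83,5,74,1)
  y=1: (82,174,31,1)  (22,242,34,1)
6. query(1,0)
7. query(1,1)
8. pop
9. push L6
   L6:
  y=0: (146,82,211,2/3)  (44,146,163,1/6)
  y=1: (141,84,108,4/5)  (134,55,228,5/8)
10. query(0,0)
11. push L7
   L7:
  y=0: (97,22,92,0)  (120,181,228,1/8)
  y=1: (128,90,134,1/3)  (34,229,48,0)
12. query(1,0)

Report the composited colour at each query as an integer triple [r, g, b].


(1,0) stack=L1,L2,L3,L4,L5; from [0,0,0]:
after L1 α=3/8: [39/8, 165/8, 51/2]
after L2 α=0: [39/8, 165/8, 51/2]
after L3 α=3/4: [639/32, 1509/32, 885/8]
after L4 α=3/5: [2211/16, 465/16, 1269/20]
after L5 α=1: [83, 5, 74]
rounded: [83, 5, 74]

query (1,1) [L1,L2,L3,L4,L5] — begin 0,0,0
L1 α=1/2: [159/2, 102, 229/2]
L2 α=1/4: [887/8, 263/2, 953/8]
L3 α=3/4: [2111/32, 725/8, 4649/32]
L4 α=5/6: [23071/192, 2135/16, 40009/192]
L5 α=1: [22, 242, 34]
→ [22, 242, 34]

query (0,0) [L1,L2,L3,L4,L6] — begin 0,0,0
after L1 α=1/6: [11/3, 21/2, 11]
after L2 α=3/4: [199/6, 1149/8, 5]
after L3 α=2/3: [2191/18, 2573/24, 403/3]
after L4 α=1/2: [6043/36, 6317/48, 733/6]
after L6 α=2/3: [16555/108, 14189/144, 3265/18]
→ [153, 99, 181]

at x=1,y=0 over L1,L2,L3,L4,L6,L7:
+L1 (α=3/8) → [39/8, 165/8, 51/2]
+L2 (α=0) → [39/8, 165/8, 51/2]
+L3 (α=3/4) → [639/32, 1509/32, 885/8]
+L4 (α=3/5) → [2211/16, 465/16, 1269/20]
+L6 (α=1/6) → [11759/96, 4661/96, 1921/24]
+L7 (α=1/8) → [93833/768, 50003/768, 18919/192]
→ [122, 65, 99]


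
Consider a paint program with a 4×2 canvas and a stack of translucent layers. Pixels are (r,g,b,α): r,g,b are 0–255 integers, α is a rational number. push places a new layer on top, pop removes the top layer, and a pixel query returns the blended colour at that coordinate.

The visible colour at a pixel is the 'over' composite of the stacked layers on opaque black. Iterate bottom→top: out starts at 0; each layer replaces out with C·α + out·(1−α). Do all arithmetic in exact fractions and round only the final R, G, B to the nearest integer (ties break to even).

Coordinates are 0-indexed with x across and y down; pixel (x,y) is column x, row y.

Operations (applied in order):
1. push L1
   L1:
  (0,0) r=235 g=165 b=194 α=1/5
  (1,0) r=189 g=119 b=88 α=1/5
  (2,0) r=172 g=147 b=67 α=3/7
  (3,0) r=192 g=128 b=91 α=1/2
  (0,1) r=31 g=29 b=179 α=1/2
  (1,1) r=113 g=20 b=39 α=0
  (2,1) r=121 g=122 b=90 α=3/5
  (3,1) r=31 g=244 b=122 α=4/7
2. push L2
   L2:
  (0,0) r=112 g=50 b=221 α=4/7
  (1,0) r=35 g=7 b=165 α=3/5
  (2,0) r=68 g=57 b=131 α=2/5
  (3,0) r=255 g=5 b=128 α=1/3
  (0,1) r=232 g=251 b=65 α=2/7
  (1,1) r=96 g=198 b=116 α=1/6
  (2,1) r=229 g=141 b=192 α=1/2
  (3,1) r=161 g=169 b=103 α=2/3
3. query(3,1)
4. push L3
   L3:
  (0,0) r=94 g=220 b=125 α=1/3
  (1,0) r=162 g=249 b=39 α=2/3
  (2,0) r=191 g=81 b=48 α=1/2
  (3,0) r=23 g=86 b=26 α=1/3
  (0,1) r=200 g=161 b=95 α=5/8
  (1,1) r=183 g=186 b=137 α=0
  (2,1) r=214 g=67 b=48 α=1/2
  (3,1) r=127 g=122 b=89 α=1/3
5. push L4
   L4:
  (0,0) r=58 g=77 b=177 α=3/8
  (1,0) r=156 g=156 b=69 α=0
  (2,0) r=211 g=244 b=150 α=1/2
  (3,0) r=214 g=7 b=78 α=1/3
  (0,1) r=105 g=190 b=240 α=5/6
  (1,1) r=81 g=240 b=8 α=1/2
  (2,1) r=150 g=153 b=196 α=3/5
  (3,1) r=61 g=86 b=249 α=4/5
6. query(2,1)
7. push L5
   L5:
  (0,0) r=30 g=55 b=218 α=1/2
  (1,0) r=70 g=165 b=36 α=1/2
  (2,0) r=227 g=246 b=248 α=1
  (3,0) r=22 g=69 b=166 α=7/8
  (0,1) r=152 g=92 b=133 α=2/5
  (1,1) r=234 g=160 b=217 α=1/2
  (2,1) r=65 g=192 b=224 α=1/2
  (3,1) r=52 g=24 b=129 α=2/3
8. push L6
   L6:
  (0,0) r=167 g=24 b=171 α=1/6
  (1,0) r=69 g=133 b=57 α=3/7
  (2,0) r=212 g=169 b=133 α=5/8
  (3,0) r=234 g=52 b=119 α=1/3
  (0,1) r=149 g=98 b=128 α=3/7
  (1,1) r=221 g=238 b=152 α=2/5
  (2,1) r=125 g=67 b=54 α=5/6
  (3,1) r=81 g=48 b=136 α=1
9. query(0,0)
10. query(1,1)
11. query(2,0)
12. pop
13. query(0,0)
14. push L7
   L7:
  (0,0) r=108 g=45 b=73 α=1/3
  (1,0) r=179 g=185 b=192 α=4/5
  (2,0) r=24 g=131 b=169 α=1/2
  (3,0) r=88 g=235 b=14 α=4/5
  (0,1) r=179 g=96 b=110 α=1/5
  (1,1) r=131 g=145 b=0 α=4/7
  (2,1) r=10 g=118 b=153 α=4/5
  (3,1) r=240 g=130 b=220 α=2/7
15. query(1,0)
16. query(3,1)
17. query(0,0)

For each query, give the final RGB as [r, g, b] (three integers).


query (3,1) [L1,L2] — begin 0,0,0
+L1 (α=4/7) → [124/7, 976/7, 488/7]
+L2 (α=2/3) → [2378/21, 1114/7, 1930/21]
= [113, 159, 92]

at x=2,y=1 over L1,L2,L3,L4:
L1 α=3/5: [363/5, 366/5, 54]
L2 α=1/2: [754/5, 1071/10, 123]
L3 α=1/2: [912/5, 1741/20, 171/2]
L4 α=3/5: [4074/25, 6331/50, 759/5]
→ [163, 127, 152]

(0,0) stack=L1,L2,L3,L4,L5,L6; from [0,0,0]:
L1 α=1/5: [47, 33, 194/5]
L2 α=4/7: [589/7, 299/7, 5002/35]
L3 α=1/3: [612/7, 2138/21, 4793/35]
L4 α=3/8: [2139/28, 15541/168, 4255/28]
L5 α=1/2: [2979/56, 24781/336, 10359/56]
L6 α=1/6: [24247/336, 131969/2016, 20457/112]
= [72, 65, 183]

(1,1) stack=L1,L2,L3,L4,L5,L6; from [0,0,0]:
L1 α=0: [0, 0, 0]
L2 α=1/6: [16, 33, 58/3]
L3 α=0: [16, 33, 58/3]
L4 α=1/2: [97/2, 273/2, 41/3]
L5 α=1/2: [565/4, 593/4, 346/3]
L6 α=2/5: [3463/20, 3683/20, 130]
= [173, 184, 130]

query (2,0) [L1,L2,L3,L4,L5,L6] — begin 0,0,0
after L1 α=3/7: [516/7, 63, 201/7]
after L2 α=2/5: [500/7, 303/5, 2437/35]
after L3 α=1/2: [1837/14, 354/5, 4117/70]
after L4 α=1/2: [4791/28, 787/5, 14617/140]
after L5 α=1: [227, 246, 248]
after L6 α=5/8: [1741/8, 1583/8, 1409/8]
→ [218, 198, 176]

query (0,0) [L1,L2,L3,L4,L5] — begin 0,0,0
+L1 (α=1/5) → [47, 33, 194/5]
+L2 (α=4/7) → [589/7, 299/7, 5002/35]
+L3 (α=1/3) → [612/7, 2138/21, 4793/35]
+L4 (α=3/8) → [2139/28, 15541/168, 4255/28]
+L5 (α=1/2) → [2979/56, 24781/336, 10359/56]
rounded: [53, 74, 185]

(1,0) stack=L1,L2,L3,L4,L5,L7; from [0,0,0]:
+L1 (α=1/5) → [189/5, 119/5, 88/5]
+L2 (α=3/5) → [903/25, 343/25, 2651/25]
+L3 (α=2/3) → [3001/25, 12793/75, 4601/75]
+L4 (α=0) → [3001/25, 12793/75, 4601/75]
+L5 (α=1/2) → [4751/50, 12584/75, 7301/150]
+L7 (α=4/5) → [40551/250, 68084/375, 122501/750]
rounded: [162, 182, 163]

at x=3,y=1 over L1,L2,L3,L4,L5,L7:
+L1 (α=4/7) → [124/7, 976/7, 488/7]
+L2 (α=2/3) → [2378/21, 1114/7, 1930/21]
+L3 (α=1/3) → [7423/63, 3082/21, 5729/63]
+L4 (α=4/5) → [4559/63, 10306/105, 68477/315]
+L5 (α=2/3) → [11111/189, 15346/315, 149747/945]
+L7 (α=2/7) → [146275/1323, 31726/441, 232907/1323]
= [111, 72, 176]

at x=0,y=0 over L1,L2,L3,L4,L5,L7:
after L1 α=1/5: [47, 33, 194/5]
after L2 α=4/7: [589/7, 299/7, 5002/35]
after L3 α=1/3: [612/7, 2138/21, 4793/35]
after L4 α=3/8: [2139/28, 15541/168, 4255/28]
after L5 α=1/2: [2979/56, 24781/336, 10359/56]
after L7 α=1/3: [2001/28, 32341/504, 12403/84]
→ [71, 64, 148]


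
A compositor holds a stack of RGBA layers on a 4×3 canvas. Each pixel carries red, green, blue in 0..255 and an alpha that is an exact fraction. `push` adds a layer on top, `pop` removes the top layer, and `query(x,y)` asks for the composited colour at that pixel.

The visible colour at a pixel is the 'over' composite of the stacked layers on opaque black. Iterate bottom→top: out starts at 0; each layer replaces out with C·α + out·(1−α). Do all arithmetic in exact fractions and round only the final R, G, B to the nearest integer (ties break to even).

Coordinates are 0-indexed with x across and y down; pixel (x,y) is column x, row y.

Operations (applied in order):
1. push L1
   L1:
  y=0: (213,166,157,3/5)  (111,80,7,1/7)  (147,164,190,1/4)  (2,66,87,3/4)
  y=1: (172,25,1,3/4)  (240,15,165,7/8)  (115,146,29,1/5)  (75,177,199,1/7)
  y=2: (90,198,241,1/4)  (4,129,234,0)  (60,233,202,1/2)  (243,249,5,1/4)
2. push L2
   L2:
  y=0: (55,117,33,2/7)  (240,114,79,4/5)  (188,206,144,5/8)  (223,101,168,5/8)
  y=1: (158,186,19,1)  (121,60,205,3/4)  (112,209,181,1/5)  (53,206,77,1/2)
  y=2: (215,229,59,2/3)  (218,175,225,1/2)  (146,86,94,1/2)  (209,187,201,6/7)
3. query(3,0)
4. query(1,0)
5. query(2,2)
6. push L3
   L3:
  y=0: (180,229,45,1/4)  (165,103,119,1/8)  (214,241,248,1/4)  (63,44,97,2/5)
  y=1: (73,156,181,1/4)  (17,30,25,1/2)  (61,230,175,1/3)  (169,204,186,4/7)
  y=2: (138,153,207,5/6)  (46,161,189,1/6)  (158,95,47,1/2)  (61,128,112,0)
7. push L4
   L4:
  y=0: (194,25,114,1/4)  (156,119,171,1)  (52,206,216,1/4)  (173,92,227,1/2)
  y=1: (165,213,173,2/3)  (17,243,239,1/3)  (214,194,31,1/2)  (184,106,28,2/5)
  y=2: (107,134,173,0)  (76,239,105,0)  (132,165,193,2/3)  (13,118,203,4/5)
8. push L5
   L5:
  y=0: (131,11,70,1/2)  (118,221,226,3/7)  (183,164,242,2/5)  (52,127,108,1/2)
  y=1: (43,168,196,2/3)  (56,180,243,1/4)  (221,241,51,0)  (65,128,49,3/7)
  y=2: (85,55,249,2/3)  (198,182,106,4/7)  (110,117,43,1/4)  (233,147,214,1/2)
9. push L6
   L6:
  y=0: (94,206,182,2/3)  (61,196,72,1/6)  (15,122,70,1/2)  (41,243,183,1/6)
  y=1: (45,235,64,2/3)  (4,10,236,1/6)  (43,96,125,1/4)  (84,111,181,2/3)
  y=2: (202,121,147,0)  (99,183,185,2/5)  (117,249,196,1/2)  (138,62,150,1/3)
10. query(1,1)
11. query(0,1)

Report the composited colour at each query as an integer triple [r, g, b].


query (3,0) [L1,L2] — begin 0,0,0
L1 α=3/4: [3/2, 99/2, 261/4]
L2 α=5/8: [2239/16, 1307/16, 4143/32]
rounded: [140, 82, 129]

(1,0) stack=L1,L2; from [0,0,0]:
+L1 (α=1/7) → [111/7, 80/7, 1]
+L2 (α=4/5) → [6831/35, 3272/35, 317/5]
→ [195, 93, 63]

query (2,2) [L1,L2] — begin 0,0,0
+L1 (α=1/2) → [30, 233/2, 101]
+L2 (α=1/2) → [88, 405/4, 195/2]
rounded: [88, 101, 98]

query (1,1) [L1,L2,L3,L4,L5,L6] — begin 0,0,0
after L1 α=7/8: [210, 105/8, 1155/8]
after L2 α=3/4: [573/4, 1545/32, 6075/32]
after L3 α=1/2: [641/8, 2505/64, 6875/64]
after L4 α=1/3: [709/12, 3427/32, 4841/32]
after L5 α=1/4: [933/16, 16041/128, 22299/128]
after L6 α=1/6: [4729/96, 81485/768, 141703/768]
rounded: [49, 106, 185]

query (0,1) [L1,L2,L3,L4,L5,L6] — begin 0,0,0
+L1 (α=3/4) → [129, 75/4, 3/4]
+L2 (α=1) → [158, 186, 19]
+L3 (α=1/4) → [547/4, 357/2, 119/2]
+L4 (α=2/3) → [1867/12, 403/2, 811/6]
+L5 (α=2/3) → [2899/36, 1075/6, 3163/18]
+L6 (α=2/3) → [6139/108, 3895/18, 5467/54]
→ [57, 216, 101]


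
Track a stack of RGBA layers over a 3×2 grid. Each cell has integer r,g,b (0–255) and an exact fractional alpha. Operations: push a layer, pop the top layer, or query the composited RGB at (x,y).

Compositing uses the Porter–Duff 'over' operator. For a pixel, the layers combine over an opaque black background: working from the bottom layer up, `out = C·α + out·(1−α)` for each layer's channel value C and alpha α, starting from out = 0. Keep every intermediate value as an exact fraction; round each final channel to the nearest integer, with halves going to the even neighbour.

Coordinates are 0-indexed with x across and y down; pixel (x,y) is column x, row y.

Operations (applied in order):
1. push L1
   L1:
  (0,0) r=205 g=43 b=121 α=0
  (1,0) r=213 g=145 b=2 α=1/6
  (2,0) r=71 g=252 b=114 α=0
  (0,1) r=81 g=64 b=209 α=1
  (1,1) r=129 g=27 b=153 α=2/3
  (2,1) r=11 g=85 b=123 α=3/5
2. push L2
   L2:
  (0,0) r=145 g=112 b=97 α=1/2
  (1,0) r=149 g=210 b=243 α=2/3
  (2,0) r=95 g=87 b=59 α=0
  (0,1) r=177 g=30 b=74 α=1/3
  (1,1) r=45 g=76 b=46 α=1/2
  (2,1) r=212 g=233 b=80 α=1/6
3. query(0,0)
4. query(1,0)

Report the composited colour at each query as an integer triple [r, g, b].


query (0,0) [L1,L2] — begin 0,0,0
+L1 (α=0) → [0, 0, 0]
+L2 (α=1/2) → [145/2, 56, 97/2]
rounded: [72, 56, 48]

query (1,0) [L1,L2] — begin 0,0,0
after L1 α=1/6: [71/2, 145/6, 1/3]
after L2 α=2/3: [667/6, 2665/18, 1459/9]
= [111, 148, 162]


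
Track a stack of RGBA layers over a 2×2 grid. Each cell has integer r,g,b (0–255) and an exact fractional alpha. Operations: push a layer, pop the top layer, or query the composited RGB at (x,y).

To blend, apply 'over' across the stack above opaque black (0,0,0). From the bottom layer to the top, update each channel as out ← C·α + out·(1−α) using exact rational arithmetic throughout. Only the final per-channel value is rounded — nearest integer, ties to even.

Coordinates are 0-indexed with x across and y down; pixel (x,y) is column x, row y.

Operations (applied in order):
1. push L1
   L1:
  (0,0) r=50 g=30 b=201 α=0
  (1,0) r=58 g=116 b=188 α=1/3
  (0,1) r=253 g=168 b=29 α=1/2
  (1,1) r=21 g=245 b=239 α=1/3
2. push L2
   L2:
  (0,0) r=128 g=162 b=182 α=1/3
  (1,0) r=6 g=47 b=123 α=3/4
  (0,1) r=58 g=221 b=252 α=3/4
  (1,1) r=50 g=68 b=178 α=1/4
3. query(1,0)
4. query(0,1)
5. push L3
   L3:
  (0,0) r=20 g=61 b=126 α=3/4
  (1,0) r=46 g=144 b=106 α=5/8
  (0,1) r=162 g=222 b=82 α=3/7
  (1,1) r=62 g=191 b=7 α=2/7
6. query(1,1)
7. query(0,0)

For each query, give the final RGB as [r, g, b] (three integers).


at x=1,y=0 over L1,L2:
after L1 α=1/3: [58/3, 116/3, 188/3]
after L2 α=3/4: [28/3, 539/12, 1295/12]
rounded: [9, 45, 108]

(0,1) stack=L1,L2; from [0,0,0]:
L1 α=1/2: [253/2, 84, 29/2]
L2 α=3/4: [601/8, 747/4, 1541/8]
= [75, 187, 193]

at x=1,y=1 over L1,L2,L3:
after L1 α=1/3: [7, 245/3, 239/3]
after L2 α=1/4: [71/4, 313/4, 417/4]
after L3 α=2/7: [851/28, 3093/28, 2141/28]
→ [30, 110, 76]

at x=0,y=0 over L1,L2,L3:
+L1 (α=0) → [0, 0, 0]
+L2 (α=1/3) → [128/3, 54, 182/3]
+L3 (α=3/4) → [77/3, 237/4, 329/3]
→ [26, 59, 110]
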